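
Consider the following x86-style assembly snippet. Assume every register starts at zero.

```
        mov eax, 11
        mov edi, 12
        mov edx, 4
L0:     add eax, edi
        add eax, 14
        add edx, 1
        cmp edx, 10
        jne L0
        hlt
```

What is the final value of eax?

167

mov eax, 11 → eax=11
mov edi, 12 → edi=12
mov edx, 4 → edx=4
add eax, edi → eax=11+12=23
add eax, 14 → eax=23+14=37
add edx, 1 → edx=4+1=5
cmp edx, 10  (cmp 5,10)
jne L0: taken
add eax, edi → eax=37+12=49
add eax, 14 → eax=49+14=63
add edx, 1 → edx=5+1=6
cmp edx, 10  (cmp 6,10)
jne L0: taken
add eax, edi → eax=63+12=75
add eax, 14 → eax=75+14=89
add edx, 1 → edx=6+1=7
cmp edx, 10  (cmp 7,10)
jne L0: taken
add eax, edi → eax=89+12=101
add eax, 14 → eax=101+14=115
add edx, 1 → edx=7+1=8
cmp edx, 10  (cmp 8,10)
jne L0: taken
add eax, edi → eax=115+12=127
add eax, 14 → eax=127+14=141
add edx, 1 → edx=8+1=9
cmp edx, 10  (cmp 9,10)
jne L0: taken
add eax, edi → eax=141+12=153
add eax, 14 → eax=153+14=167
add edx, 1 → edx=9+1=10
cmp edx, 10  (cmp 10,10)
jne L0: not taken
halt.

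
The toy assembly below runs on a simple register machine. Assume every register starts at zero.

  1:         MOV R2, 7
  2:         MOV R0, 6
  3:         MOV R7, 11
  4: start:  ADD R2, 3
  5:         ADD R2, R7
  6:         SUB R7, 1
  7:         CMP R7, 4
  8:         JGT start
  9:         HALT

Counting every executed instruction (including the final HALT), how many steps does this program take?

39

MOV R2, 7 → R2=7
MOV R0, 6 → R0=6
MOV R7, 11 → R7=11
ADD R2, 3 → R2=7+3=10
ADD R2, R7 → R2=10+11=21
SUB R7, 1 → R7=11-1=10
CMP R7, 4  (cmp 10,4)
JGT start: taken
ADD R2, 3 → R2=21+3=24
ADD R2, R7 → R2=24+10=34
SUB R7, 1 → R7=10-1=9
CMP R7, 4  (cmp 9,4)
JGT start: taken
ADD R2, 3 → R2=34+3=37
ADD R2, R7 → R2=37+9=46
SUB R7, 1 → R7=9-1=8
CMP R7, 4  (cmp 8,4)
JGT start: taken
ADD R2, 3 → R2=46+3=49
ADD R2, R7 → R2=49+8=57
SUB R7, 1 → R7=8-1=7
CMP R7, 4  (cmp 7,4)
JGT start: taken
ADD R2, 3 → R2=57+3=60
ADD R2, R7 → R2=60+7=67
SUB R7, 1 → R7=7-1=6
CMP R7, 4  (cmp 6,4)
JGT start: taken
ADD R2, 3 → R2=67+3=70
ADD R2, R7 → R2=70+6=76
SUB R7, 1 → R7=6-1=5
CMP R7, 4  (cmp 5,4)
JGT start: taken
ADD R2, 3 → R2=76+3=79
ADD R2, R7 → R2=79+5=84
SUB R7, 1 → R7=5-1=4
CMP R7, 4  (cmp 4,4)
JGT start: not taken
halt.
Total executed instructions: 39.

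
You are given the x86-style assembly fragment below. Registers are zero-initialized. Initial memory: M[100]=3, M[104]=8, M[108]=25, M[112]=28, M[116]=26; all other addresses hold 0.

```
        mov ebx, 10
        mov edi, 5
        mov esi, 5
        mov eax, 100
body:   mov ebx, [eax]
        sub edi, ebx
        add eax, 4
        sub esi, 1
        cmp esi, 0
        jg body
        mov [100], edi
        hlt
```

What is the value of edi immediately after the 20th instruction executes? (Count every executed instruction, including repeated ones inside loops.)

after mov ebx, 10: ebx=10
after mov edi, 5: edi=5
after mov esi, 5: esi=5
after mov eax, 100: eax=100
after mov ebx, [eax]: ebx=M[100]=3
after sub edi, ebx: edi=5-3=2
after add eax, 4: eax=100+4=104
after sub esi, 1: esi=5-1=4
cmp esi, 0  (cmp 4,0)
jg body: taken
after mov ebx, [eax]: ebx=M[104]=8
after sub edi, ebx: edi=2-8=-6
after add eax, 4: eax=104+4=108
after sub esi, 1: esi=4-1=3
cmp esi, 0  (cmp 3,0)
jg body: taken
after mov ebx, [eax]: ebx=M[108]=25
after sub edi, ebx: edi=(-6)-25=-31
after add eax, 4: eax=108+4=112
after sub esi, 1: esi=3-1=2
After step 20: edi = -31.

-31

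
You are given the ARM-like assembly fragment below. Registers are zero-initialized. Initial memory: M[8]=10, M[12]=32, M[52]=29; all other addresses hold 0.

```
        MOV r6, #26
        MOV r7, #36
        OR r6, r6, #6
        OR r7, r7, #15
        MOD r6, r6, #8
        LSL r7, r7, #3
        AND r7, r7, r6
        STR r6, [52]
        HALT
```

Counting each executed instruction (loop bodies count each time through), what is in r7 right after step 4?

47

MOV r6, #26 → r6=26
MOV r7, #36 → r7=36
OR r6, r6, #6 → r6=26|6=30
OR r7, r7, #15 → r7=36|15=47
After step 4: r7 = 47.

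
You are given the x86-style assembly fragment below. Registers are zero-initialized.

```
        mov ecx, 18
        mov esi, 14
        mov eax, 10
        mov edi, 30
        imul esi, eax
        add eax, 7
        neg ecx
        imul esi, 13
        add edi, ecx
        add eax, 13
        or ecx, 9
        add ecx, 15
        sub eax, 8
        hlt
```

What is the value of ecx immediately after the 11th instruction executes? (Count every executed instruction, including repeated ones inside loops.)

-17

mov ecx, 18 → ecx=18
mov esi, 14 → esi=14
mov eax, 10 → eax=10
mov edi, 30 → edi=30
imul esi, eax → esi=14*10=140
add eax, 7 → eax=10+7=17
neg ecx → ecx=-(18)=-18
imul esi, 13 → esi=140*13=1820
add edi, ecx → edi=30+(-18)=12
add eax, 13 → eax=17+13=30
or ecx, 9 → ecx=(-18)|9=-17
After step 11: ecx = -17.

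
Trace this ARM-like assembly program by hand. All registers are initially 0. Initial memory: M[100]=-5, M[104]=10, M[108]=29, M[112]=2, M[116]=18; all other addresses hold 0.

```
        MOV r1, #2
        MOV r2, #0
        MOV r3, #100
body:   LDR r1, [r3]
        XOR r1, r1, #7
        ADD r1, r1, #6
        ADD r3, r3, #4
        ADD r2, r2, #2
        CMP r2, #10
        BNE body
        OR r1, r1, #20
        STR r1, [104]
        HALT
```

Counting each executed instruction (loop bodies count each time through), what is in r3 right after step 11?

after MOV r1, #2: r1=2
after MOV r2, #0: r2=0
after MOV r3, #100: r3=100
after LDR r1, [r3]: r1=M[100]=-5
after XOR r1, r1, #7: r1=(-5)^7=-4
after ADD r1, r1, #6: r1=(-4)+6=2
after ADD r3, r3, #4: r3=100+4=104
after ADD r2, r2, #2: r2=0+2=2
CMP r2, #10  (cmp 2,10)
BNE body: taken
after LDR r1, [r3]: r1=M[104]=10
After step 11: r3 = 104.

104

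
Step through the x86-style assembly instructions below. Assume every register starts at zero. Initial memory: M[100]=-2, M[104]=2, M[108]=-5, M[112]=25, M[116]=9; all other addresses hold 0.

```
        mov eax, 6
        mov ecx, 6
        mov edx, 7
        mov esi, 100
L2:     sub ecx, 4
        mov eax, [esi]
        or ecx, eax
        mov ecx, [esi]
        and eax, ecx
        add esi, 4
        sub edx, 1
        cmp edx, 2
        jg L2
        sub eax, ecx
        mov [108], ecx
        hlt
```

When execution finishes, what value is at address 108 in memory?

mov eax, 6 → eax=6
mov ecx, 6 → ecx=6
mov edx, 7 → edx=7
mov esi, 100 → esi=100
sub ecx, 4 → ecx=6-4=2
mov eax, [esi] → eax=M[100]=-2
or ecx, eax → ecx=2|(-2)=-2
mov ecx, [esi] → ecx=M[100]=-2
and eax, ecx → eax=(-2)&(-2)=-2
add esi, 4 → esi=100+4=104
sub edx, 1 → edx=7-1=6
cmp edx, 2  (cmp 6,2)
jg L2: taken
sub ecx, 4 → ecx=(-2)-4=-6
mov eax, [esi] → eax=M[104]=2
or ecx, eax → ecx=(-6)|2=-6
mov ecx, [esi] → ecx=M[104]=2
and eax, ecx → eax=2&2=2
add esi, 4 → esi=104+4=108
sub edx, 1 → edx=6-1=5
cmp edx, 2  (cmp 5,2)
jg L2: taken
sub ecx, 4 → ecx=2-4=-2
mov eax, [esi] → eax=M[108]=-5
or ecx, eax → ecx=(-2)|(-5)=-1
mov ecx, [esi] → ecx=M[108]=-5
and eax, ecx → eax=(-5)&(-5)=-5
add esi, 4 → esi=108+4=112
sub edx, 1 → edx=5-1=4
cmp edx, 2  (cmp 4,2)
jg L2: taken
sub ecx, 4 → ecx=(-5)-4=-9
mov eax, [esi] → eax=M[112]=25
or ecx, eax → ecx=(-9)|25=-1
mov ecx, [esi] → ecx=M[112]=25
and eax, ecx → eax=25&25=25
add esi, 4 → esi=112+4=116
sub edx, 1 → edx=4-1=3
cmp edx, 2  (cmp 3,2)
jg L2: taken
sub ecx, 4 → ecx=25-4=21
mov eax, [esi] → eax=M[116]=9
or ecx, eax → ecx=21|9=29
mov ecx, [esi] → ecx=M[116]=9
and eax, ecx → eax=9&9=9
add esi, 4 → esi=116+4=120
sub edx, 1 → edx=3-1=2
cmp edx, 2  (cmp 2,2)
jg L2: not taken
sub eax, ecx → eax=9-9=0
mov [108], ecx → M[108]=9
halt.

9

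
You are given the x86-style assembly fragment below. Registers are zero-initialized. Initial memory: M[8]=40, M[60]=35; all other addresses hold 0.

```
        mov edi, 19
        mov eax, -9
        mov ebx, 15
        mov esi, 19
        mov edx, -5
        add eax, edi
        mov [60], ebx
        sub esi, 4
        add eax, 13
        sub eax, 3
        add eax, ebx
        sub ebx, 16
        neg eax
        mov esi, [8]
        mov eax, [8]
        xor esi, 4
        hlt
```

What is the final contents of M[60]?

15

mov edi, 19 → edi=19
mov eax, -9 → eax=-9
mov ebx, 15 → ebx=15
mov esi, 19 → esi=19
mov edx, -5 → edx=-5
add eax, edi → eax=(-9)+19=10
mov [60], ebx → M[60]=15
sub esi, 4 → esi=19-4=15
add eax, 13 → eax=10+13=23
sub eax, 3 → eax=23-3=20
add eax, ebx → eax=20+15=35
sub ebx, 16 → ebx=15-16=-1
neg eax → eax=-(35)=-35
mov esi, [8] → esi=M[8]=40
mov eax, [8] → eax=M[8]=40
xor esi, 4 → esi=40^4=44
halt.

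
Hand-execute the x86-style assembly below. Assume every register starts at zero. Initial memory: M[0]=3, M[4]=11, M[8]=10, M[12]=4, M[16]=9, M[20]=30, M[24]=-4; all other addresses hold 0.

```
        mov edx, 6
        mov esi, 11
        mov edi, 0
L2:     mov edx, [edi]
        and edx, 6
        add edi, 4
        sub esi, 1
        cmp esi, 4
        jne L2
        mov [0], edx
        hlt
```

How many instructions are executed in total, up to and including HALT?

47

mov edx, 6 → edx=6
mov esi, 11 → esi=11
mov edi, 0 → edi=0
mov edx, [edi] → edx=M[0]=3
and edx, 6 → edx=3&6=2
add edi, 4 → edi=0+4=4
sub esi, 1 → esi=11-1=10
cmp esi, 4  (cmp 10,4)
jne L2: taken
mov edx, [edi] → edx=M[4]=11
and edx, 6 → edx=11&6=2
add edi, 4 → edi=4+4=8
sub esi, 1 → esi=10-1=9
cmp esi, 4  (cmp 9,4)
jne L2: taken
mov edx, [edi] → edx=M[8]=10
and edx, 6 → edx=10&6=2
add edi, 4 → edi=8+4=12
sub esi, 1 → esi=9-1=8
cmp esi, 4  (cmp 8,4)
jne L2: taken
mov edx, [edi] → edx=M[12]=4
and edx, 6 → edx=4&6=4
add edi, 4 → edi=12+4=16
sub esi, 1 → esi=8-1=7
cmp esi, 4  (cmp 7,4)
jne L2: taken
mov edx, [edi] → edx=M[16]=9
and edx, 6 → edx=9&6=0
add edi, 4 → edi=16+4=20
sub esi, 1 → esi=7-1=6
cmp esi, 4  (cmp 6,4)
jne L2: taken
mov edx, [edi] → edx=M[20]=30
and edx, 6 → edx=30&6=6
add edi, 4 → edi=20+4=24
sub esi, 1 → esi=6-1=5
cmp esi, 4  (cmp 5,4)
jne L2: taken
mov edx, [edi] → edx=M[24]=-4
and edx, 6 → edx=(-4)&6=4
add edi, 4 → edi=24+4=28
sub esi, 1 → esi=5-1=4
cmp esi, 4  (cmp 4,4)
jne L2: not taken
mov [0], edx → M[0]=4
halt.
Total executed instructions: 47.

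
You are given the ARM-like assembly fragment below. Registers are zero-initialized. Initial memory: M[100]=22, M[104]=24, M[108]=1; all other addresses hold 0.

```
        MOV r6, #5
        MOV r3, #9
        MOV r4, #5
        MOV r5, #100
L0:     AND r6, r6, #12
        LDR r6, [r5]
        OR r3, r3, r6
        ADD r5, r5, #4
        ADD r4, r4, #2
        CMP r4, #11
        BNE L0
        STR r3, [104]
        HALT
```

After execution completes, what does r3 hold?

MOV r6, #5 → r6=5
MOV r3, #9 → r3=9
MOV r4, #5 → r4=5
MOV r5, #100 → r5=100
AND r6, r6, #12 → r6=5&12=4
LDR r6, [r5] → r6=M[100]=22
OR r3, r3, r6 → r3=9|22=31
ADD r5, r5, #4 → r5=100+4=104
ADD r4, r4, #2 → r4=5+2=7
CMP r4, #11  (cmp 7,11)
BNE L0: taken
AND r6, r6, #12 → r6=22&12=4
LDR r6, [r5] → r6=M[104]=24
OR r3, r3, r6 → r3=31|24=31
ADD r5, r5, #4 → r5=104+4=108
ADD r4, r4, #2 → r4=7+2=9
CMP r4, #11  (cmp 9,11)
BNE L0: taken
AND r6, r6, #12 → r6=24&12=8
LDR r6, [r5] → r6=M[108]=1
OR r3, r3, r6 → r3=31|1=31
ADD r5, r5, #4 → r5=108+4=112
ADD r4, r4, #2 → r4=9+2=11
CMP r4, #11  (cmp 11,11)
BNE L0: not taken
STR r3, [104] → M[104]=31
halt.

31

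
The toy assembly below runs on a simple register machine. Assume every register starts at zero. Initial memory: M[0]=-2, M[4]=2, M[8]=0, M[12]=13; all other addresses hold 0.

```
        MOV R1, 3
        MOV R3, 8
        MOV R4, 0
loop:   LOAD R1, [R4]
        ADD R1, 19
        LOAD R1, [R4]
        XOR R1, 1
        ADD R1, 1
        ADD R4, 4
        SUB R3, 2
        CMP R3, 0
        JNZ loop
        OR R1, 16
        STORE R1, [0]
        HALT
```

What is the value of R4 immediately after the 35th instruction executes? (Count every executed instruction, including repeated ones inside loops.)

12

MOV R1, 3 → R1=3
MOV R3, 8 → R3=8
MOV R4, 0 → R4=0
LOAD R1, [R4] → R1=M[0]=-2
ADD R1, 19 → R1=(-2)+19=17
LOAD R1, [R4] → R1=M[0]=-2
XOR R1, 1 → R1=(-2)^1=-1
ADD R1, 1 → R1=(-1)+1=0
ADD R4, 4 → R4=0+4=4
SUB R3, 2 → R3=8-2=6
CMP R3, 0  (cmp 6,0)
JNZ loop: taken
LOAD R1, [R4] → R1=M[4]=2
ADD R1, 19 → R1=2+19=21
LOAD R1, [R4] → R1=M[4]=2
XOR R1, 1 → R1=2^1=3
ADD R1, 1 → R1=3+1=4
ADD R4, 4 → R4=4+4=8
SUB R3, 2 → R3=6-2=4
CMP R3, 0  (cmp 4,0)
JNZ loop: taken
LOAD R1, [R4] → R1=M[8]=0
ADD R1, 19 → R1=0+19=19
LOAD R1, [R4] → R1=M[8]=0
XOR R1, 1 → R1=0^1=1
ADD R1, 1 → R1=1+1=2
ADD R4, 4 → R4=8+4=12
SUB R3, 2 → R3=4-2=2
CMP R3, 0  (cmp 2,0)
JNZ loop: taken
LOAD R1, [R4] → R1=M[12]=13
ADD R1, 19 → R1=13+19=32
LOAD R1, [R4] → R1=M[12]=13
XOR R1, 1 → R1=13^1=12
ADD R1, 1 → R1=12+1=13
After step 35: R4 = 12.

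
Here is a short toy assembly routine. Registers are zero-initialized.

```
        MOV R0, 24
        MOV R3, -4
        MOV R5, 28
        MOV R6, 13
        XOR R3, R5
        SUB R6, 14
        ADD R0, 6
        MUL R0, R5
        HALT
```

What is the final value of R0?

840

MOV R0, 24 → R0=24
MOV R3, -4 → R3=-4
MOV R5, 28 → R5=28
MOV R6, 13 → R6=13
XOR R3, R5 → R3=(-4)^28=-32
SUB R6, 14 → R6=13-14=-1
ADD R0, 6 → R0=24+6=30
MUL R0, R5 → R0=30*28=840
halt.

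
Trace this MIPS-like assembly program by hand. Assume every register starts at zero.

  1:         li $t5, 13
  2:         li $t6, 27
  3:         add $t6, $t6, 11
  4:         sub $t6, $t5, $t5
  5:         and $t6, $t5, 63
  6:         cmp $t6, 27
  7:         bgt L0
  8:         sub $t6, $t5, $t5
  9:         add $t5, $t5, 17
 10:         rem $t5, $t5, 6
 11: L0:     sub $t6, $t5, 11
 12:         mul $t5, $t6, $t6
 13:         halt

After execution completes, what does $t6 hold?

-11

$t5=13
$t6=27
$t6=27+11=38
$t6=13-13=0
$t6=13&63=13
cmp $t6, 27  (cmp 13,27)
bgt L0: not taken
$t6=13-13=0
$t5=13+17=30
$t5=30%6=0
$t6=0-11=-11
$t5=(-11)*(-11)=121
halt.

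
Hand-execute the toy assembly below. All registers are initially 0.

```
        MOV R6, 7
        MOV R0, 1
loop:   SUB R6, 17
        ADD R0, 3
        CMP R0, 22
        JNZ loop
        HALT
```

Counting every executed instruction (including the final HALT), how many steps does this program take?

R6=7
R0=1
R6=7-17=-10
R0=1+3=4
CMP R0, 22  (cmp 4,22)
JNZ loop: taken
R6=(-10)-17=-27
R0=4+3=7
CMP R0, 22  (cmp 7,22)
JNZ loop: taken
R6=(-27)-17=-44
R0=7+3=10
CMP R0, 22  (cmp 10,22)
JNZ loop: taken
R6=(-44)-17=-61
R0=10+3=13
CMP R0, 22  (cmp 13,22)
JNZ loop: taken
R6=(-61)-17=-78
R0=13+3=16
CMP R0, 22  (cmp 16,22)
JNZ loop: taken
R6=(-78)-17=-95
R0=16+3=19
CMP R0, 22  (cmp 19,22)
JNZ loop: taken
R6=(-95)-17=-112
R0=19+3=22
CMP R0, 22  (cmp 22,22)
JNZ loop: not taken
halt.
Total executed instructions: 31.

31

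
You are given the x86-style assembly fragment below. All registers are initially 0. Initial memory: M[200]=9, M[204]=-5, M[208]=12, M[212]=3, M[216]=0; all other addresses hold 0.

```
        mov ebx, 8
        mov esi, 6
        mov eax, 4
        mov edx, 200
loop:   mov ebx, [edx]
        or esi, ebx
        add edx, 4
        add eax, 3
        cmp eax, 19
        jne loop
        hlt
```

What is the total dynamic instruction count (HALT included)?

mov ebx, 8 → ebx=8
mov esi, 6 → esi=6
mov eax, 4 → eax=4
mov edx, 200 → edx=200
mov ebx, [edx] → ebx=M[200]=9
or esi, ebx → esi=6|9=15
add edx, 4 → edx=200+4=204
add eax, 3 → eax=4+3=7
cmp eax, 19  (cmp 7,19)
jne loop: taken
mov ebx, [edx] → ebx=M[204]=-5
or esi, ebx → esi=15|(-5)=-1
add edx, 4 → edx=204+4=208
add eax, 3 → eax=7+3=10
cmp eax, 19  (cmp 10,19)
jne loop: taken
mov ebx, [edx] → ebx=M[208]=12
or esi, ebx → esi=(-1)|12=-1
add edx, 4 → edx=208+4=212
add eax, 3 → eax=10+3=13
cmp eax, 19  (cmp 13,19)
jne loop: taken
mov ebx, [edx] → ebx=M[212]=3
or esi, ebx → esi=(-1)|3=-1
add edx, 4 → edx=212+4=216
add eax, 3 → eax=13+3=16
cmp eax, 19  (cmp 16,19)
jne loop: taken
mov ebx, [edx] → ebx=M[216]=0
or esi, ebx → esi=(-1)|0=-1
add edx, 4 → edx=216+4=220
add eax, 3 → eax=16+3=19
cmp eax, 19  (cmp 19,19)
jne loop: not taken
halt.
Total executed instructions: 35.

35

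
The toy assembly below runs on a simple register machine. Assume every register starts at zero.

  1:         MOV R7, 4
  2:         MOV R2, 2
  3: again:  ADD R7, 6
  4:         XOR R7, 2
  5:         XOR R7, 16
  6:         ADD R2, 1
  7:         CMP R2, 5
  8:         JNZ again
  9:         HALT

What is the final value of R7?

R7=4
R2=2
R7=4+6=10
R7=10^2=8
R7=8^16=24
R2=2+1=3
CMP R2, 5  (cmp 3,5)
JNZ again: taken
R7=24+6=30
R7=30^2=28
R7=28^16=12
R2=3+1=4
CMP R2, 5  (cmp 4,5)
JNZ again: taken
R7=12+6=18
R7=18^2=16
R7=16^16=0
R2=4+1=5
CMP R2, 5  (cmp 5,5)
JNZ again: not taken
halt.

0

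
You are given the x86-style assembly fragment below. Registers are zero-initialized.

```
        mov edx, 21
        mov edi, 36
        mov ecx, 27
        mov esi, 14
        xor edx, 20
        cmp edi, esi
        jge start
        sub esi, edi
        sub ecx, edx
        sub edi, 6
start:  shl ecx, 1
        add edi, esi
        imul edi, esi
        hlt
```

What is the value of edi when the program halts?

mov edx, 21 → edx=21
mov edi, 36 → edi=36
mov ecx, 27 → ecx=27
mov esi, 14 → esi=14
xor edx, 20 → edx=21^20=1
cmp edi, esi  (cmp 36,14)
jge start: taken
shl ecx, 1 → ecx=27<<1=54
add edi, esi → edi=36+14=50
imul edi, esi → edi=50*14=700
halt.

700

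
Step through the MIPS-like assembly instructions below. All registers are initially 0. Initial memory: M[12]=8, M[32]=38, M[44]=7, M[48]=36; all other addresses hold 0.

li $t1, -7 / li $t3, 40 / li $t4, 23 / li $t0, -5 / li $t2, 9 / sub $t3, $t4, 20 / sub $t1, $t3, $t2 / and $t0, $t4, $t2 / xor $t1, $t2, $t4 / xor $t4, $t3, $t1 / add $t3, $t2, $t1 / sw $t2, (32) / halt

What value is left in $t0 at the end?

after li $t1, -7: $t1=-7
after li $t3, 40: $t3=40
after li $t4, 23: $t4=23
after li $t0, -5: $t0=-5
after li $t2, 9: $t2=9
after sub $t3, $t4, 20: $t3=23-20=3
after sub $t1, $t3, $t2: $t1=3-9=-6
after and $t0, $t4, $t2: $t0=23&9=1
after xor $t1, $t2, $t4: $t1=9^23=30
after xor $t4, $t3, $t1: $t4=3^30=29
after add $t3, $t2, $t1: $t3=9+30=39
sw $t2, (32) → M[32]=9
halt.

1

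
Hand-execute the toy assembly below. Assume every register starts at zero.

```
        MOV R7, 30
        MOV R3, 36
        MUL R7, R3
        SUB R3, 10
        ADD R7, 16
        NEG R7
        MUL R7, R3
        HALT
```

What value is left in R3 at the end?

26

after MOV R7, 30: R7=30
after MOV R3, 36: R3=36
after MUL R7, R3: R7=30*36=1080
after SUB R3, 10: R3=36-10=26
after ADD R7, 16: R7=1080+16=1096
after NEG R7: R7=-(1096)=-1096
after MUL R7, R3: R7=(-1096)*26=-28496
halt.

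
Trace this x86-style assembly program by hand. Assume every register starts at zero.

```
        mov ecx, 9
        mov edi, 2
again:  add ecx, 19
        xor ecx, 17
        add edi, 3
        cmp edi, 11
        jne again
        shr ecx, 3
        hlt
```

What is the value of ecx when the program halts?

mov ecx, 9 → ecx=9
mov edi, 2 → edi=2
add ecx, 19 → ecx=9+19=28
xor ecx, 17 → ecx=28^17=13
add edi, 3 → edi=2+3=5
cmp edi, 11  (cmp 5,11)
jne again: taken
add ecx, 19 → ecx=13+19=32
xor ecx, 17 → ecx=32^17=49
add edi, 3 → edi=5+3=8
cmp edi, 11  (cmp 8,11)
jne again: taken
add ecx, 19 → ecx=49+19=68
xor ecx, 17 → ecx=68^17=85
add edi, 3 → edi=8+3=11
cmp edi, 11  (cmp 11,11)
jne again: not taken
shr ecx, 3 → ecx=85>>3=10
halt.

10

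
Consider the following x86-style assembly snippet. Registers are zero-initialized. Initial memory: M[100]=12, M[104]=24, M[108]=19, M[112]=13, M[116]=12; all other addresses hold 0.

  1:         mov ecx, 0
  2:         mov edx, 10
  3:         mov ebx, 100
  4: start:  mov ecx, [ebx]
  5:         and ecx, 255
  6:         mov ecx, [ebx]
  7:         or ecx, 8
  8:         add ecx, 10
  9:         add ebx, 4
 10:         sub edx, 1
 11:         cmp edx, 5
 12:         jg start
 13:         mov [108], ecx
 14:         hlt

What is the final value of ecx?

22

after mov ecx, 0: ecx=0
after mov edx, 10: edx=10
after mov ebx, 100: ebx=100
after mov ecx, [ebx]: ecx=M[100]=12
after and ecx, 255: ecx=12&255=12
after mov ecx, [ebx]: ecx=M[100]=12
after or ecx, 8: ecx=12|8=12
after add ecx, 10: ecx=12+10=22
after add ebx, 4: ebx=100+4=104
after sub edx, 1: edx=10-1=9
cmp edx, 5  (cmp 9,5)
jg start: taken
after mov ecx, [ebx]: ecx=M[104]=24
after and ecx, 255: ecx=24&255=24
after mov ecx, [ebx]: ecx=M[104]=24
after or ecx, 8: ecx=24|8=24
after add ecx, 10: ecx=24+10=34
after add ebx, 4: ebx=104+4=108
after sub edx, 1: edx=9-1=8
cmp edx, 5  (cmp 8,5)
jg start: taken
after mov ecx, [ebx]: ecx=M[108]=19
after and ecx, 255: ecx=19&255=19
after mov ecx, [ebx]: ecx=M[108]=19
after or ecx, 8: ecx=19|8=27
after add ecx, 10: ecx=27+10=37
after add ebx, 4: ebx=108+4=112
after sub edx, 1: edx=8-1=7
cmp edx, 5  (cmp 7,5)
jg start: taken
after mov ecx, [ebx]: ecx=M[112]=13
after and ecx, 255: ecx=13&255=13
after mov ecx, [ebx]: ecx=M[112]=13
after or ecx, 8: ecx=13|8=13
after add ecx, 10: ecx=13+10=23
after add ebx, 4: ebx=112+4=116
after sub edx, 1: edx=7-1=6
cmp edx, 5  (cmp 6,5)
jg start: taken
after mov ecx, [ebx]: ecx=M[116]=12
after and ecx, 255: ecx=12&255=12
after mov ecx, [ebx]: ecx=M[116]=12
after or ecx, 8: ecx=12|8=12
after add ecx, 10: ecx=12+10=22
after add ebx, 4: ebx=116+4=120
after sub edx, 1: edx=6-1=5
cmp edx, 5  (cmp 5,5)
jg start: not taken
mov [108], ecx → M[108]=22
halt.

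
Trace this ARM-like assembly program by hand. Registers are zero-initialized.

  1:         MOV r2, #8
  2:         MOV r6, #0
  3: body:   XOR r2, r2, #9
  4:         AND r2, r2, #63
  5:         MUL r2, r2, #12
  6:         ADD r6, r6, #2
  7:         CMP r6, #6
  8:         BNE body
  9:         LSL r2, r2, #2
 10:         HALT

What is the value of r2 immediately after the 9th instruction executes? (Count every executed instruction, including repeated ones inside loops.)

5

MOV r2, #8 → r2=8
MOV r6, #0 → r6=0
XOR r2, r2, #9 → r2=8^9=1
AND r2, r2, #63 → r2=1&63=1
MUL r2, r2, #12 → r2=1*12=12
ADD r6, r6, #2 → r6=0+2=2
CMP r6, #6  (cmp 2,6)
BNE body: taken
XOR r2, r2, #9 → r2=12^9=5
After step 9: r2 = 5.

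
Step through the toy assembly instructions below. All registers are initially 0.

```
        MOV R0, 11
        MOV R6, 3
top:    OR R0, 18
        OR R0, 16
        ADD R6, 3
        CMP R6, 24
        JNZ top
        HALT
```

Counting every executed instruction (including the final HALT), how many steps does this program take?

38

after MOV R0, 11: R0=11
after MOV R6, 3: R6=3
after OR R0, 18: R0=11|18=27
after OR R0, 16: R0=27|16=27
after ADD R6, 3: R6=3+3=6
CMP R6, 24  (cmp 6,24)
JNZ top: taken
after OR R0, 18: R0=27|18=27
after OR R0, 16: R0=27|16=27
after ADD R6, 3: R6=6+3=9
CMP R6, 24  (cmp 9,24)
JNZ top: taken
after OR R0, 18: R0=27|18=27
after OR R0, 16: R0=27|16=27
after ADD R6, 3: R6=9+3=12
CMP R6, 24  (cmp 12,24)
JNZ top: taken
after OR R0, 18: R0=27|18=27
after OR R0, 16: R0=27|16=27
after ADD R6, 3: R6=12+3=15
CMP R6, 24  (cmp 15,24)
JNZ top: taken
after OR R0, 18: R0=27|18=27
after OR R0, 16: R0=27|16=27
after ADD R6, 3: R6=15+3=18
CMP R6, 24  (cmp 18,24)
JNZ top: taken
after OR R0, 18: R0=27|18=27
after OR R0, 16: R0=27|16=27
after ADD R6, 3: R6=18+3=21
CMP R6, 24  (cmp 21,24)
JNZ top: taken
after OR R0, 18: R0=27|18=27
after OR R0, 16: R0=27|16=27
after ADD R6, 3: R6=21+3=24
CMP R6, 24  (cmp 24,24)
JNZ top: not taken
halt.
Total executed instructions: 38.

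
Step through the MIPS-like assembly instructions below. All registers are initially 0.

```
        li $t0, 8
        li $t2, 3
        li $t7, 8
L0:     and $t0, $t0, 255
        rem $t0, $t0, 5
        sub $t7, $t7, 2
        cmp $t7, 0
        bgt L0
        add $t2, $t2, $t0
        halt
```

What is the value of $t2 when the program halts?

6

after li $t0, 8: $t0=8
after li $t2, 3: $t2=3
after li $t7, 8: $t7=8
after and $t0, $t0, 255: $t0=8&255=8
after rem $t0, $t0, 5: $t0=8%5=3
after sub $t7, $t7, 2: $t7=8-2=6
cmp $t7, 0  (cmp 6,0)
bgt L0: taken
after and $t0, $t0, 255: $t0=3&255=3
after rem $t0, $t0, 5: $t0=3%5=3
after sub $t7, $t7, 2: $t7=6-2=4
cmp $t7, 0  (cmp 4,0)
bgt L0: taken
after and $t0, $t0, 255: $t0=3&255=3
after rem $t0, $t0, 5: $t0=3%5=3
after sub $t7, $t7, 2: $t7=4-2=2
cmp $t7, 0  (cmp 2,0)
bgt L0: taken
after and $t0, $t0, 255: $t0=3&255=3
after rem $t0, $t0, 5: $t0=3%5=3
after sub $t7, $t7, 2: $t7=2-2=0
cmp $t7, 0  (cmp 0,0)
bgt L0: not taken
after add $t2, $t2, $t0: $t2=3+3=6
halt.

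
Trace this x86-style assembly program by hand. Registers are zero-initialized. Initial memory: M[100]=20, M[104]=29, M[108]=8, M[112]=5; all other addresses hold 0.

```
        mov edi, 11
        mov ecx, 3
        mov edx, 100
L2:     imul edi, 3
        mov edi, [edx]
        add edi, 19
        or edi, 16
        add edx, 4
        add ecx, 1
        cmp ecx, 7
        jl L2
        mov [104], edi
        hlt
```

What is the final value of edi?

24

after mov edi, 11: edi=11
after mov ecx, 3: ecx=3
after mov edx, 100: edx=100
after imul edi, 3: edi=11*3=33
after mov edi, [edx]: edi=M[100]=20
after add edi, 19: edi=20+19=39
after or edi, 16: edi=39|16=55
after add edx, 4: edx=100+4=104
after add ecx, 1: ecx=3+1=4
cmp ecx, 7  (cmp 4,7)
jl L2: taken
after imul edi, 3: edi=55*3=165
after mov edi, [edx]: edi=M[104]=29
after add edi, 19: edi=29+19=48
after or edi, 16: edi=48|16=48
after add edx, 4: edx=104+4=108
after add ecx, 1: ecx=4+1=5
cmp ecx, 7  (cmp 5,7)
jl L2: taken
after imul edi, 3: edi=48*3=144
after mov edi, [edx]: edi=M[108]=8
after add edi, 19: edi=8+19=27
after or edi, 16: edi=27|16=27
after add edx, 4: edx=108+4=112
after add ecx, 1: ecx=5+1=6
cmp ecx, 7  (cmp 6,7)
jl L2: taken
after imul edi, 3: edi=27*3=81
after mov edi, [edx]: edi=M[112]=5
after add edi, 19: edi=5+19=24
after or edi, 16: edi=24|16=24
after add edx, 4: edx=112+4=116
after add ecx, 1: ecx=6+1=7
cmp ecx, 7  (cmp 7,7)
jl L2: not taken
mov [104], edi → M[104]=24
halt.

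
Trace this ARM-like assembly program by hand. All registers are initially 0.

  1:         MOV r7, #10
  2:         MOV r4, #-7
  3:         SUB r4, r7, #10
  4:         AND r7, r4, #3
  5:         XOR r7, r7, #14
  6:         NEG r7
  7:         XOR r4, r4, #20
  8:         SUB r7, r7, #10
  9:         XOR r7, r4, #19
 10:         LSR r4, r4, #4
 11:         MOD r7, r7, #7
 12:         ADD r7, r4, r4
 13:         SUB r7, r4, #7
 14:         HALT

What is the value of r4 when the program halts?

1

r7=10
r4=-7
r4=10-10=0
r7=0&3=0
r7=0^14=14
r7=-(14)=-14
r4=0^20=20
r7=(-14)-10=-24
r7=20^19=7
r4=20>>4=1
r7=7%7=0
r7=1+1=2
r7=1-7=-6
halt.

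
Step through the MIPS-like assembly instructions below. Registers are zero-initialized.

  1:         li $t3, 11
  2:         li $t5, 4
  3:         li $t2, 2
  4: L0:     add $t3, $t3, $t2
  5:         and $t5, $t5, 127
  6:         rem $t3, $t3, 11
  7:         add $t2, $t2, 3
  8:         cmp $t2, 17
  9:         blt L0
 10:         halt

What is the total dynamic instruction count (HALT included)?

34

after li $t3, 11: $t3=11
after li $t5, 4: $t5=4
after li $t2, 2: $t2=2
after add $t3, $t3, $t2: $t3=11+2=13
after and $t5, $t5, 127: $t5=4&127=4
after rem $t3, $t3, 11: $t3=13%11=2
after add $t2, $t2, 3: $t2=2+3=5
cmp $t2, 17  (cmp 5,17)
blt L0: taken
after add $t3, $t3, $t2: $t3=2+5=7
after and $t5, $t5, 127: $t5=4&127=4
after rem $t3, $t3, 11: $t3=7%11=7
after add $t2, $t2, 3: $t2=5+3=8
cmp $t2, 17  (cmp 8,17)
blt L0: taken
after add $t3, $t3, $t2: $t3=7+8=15
after and $t5, $t5, 127: $t5=4&127=4
after rem $t3, $t3, 11: $t3=15%11=4
after add $t2, $t2, 3: $t2=8+3=11
cmp $t2, 17  (cmp 11,17)
blt L0: taken
after add $t3, $t3, $t2: $t3=4+11=15
after and $t5, $t5, 127: $t5=4&127=4
after rem $t3, $t3, 11: $t3=15%11=4
after add $t2, $t2, 3: $t2=11+3=14
cmp $t2, 17  (cmp 14,17)
blt L0: taken
after add $t3, $t3, $t2: $t3=4+14=18
after and $t5, $t5, 127: $t5=4&127=4
after rem $t3, $t3, 11: $t3=18%11=7
after add $t2, $t2, 3: $t2=14+3=17
cmp $t2, 17  (cmp 17,17)
blt L0: not taken
halt.
Total executed instructions: 34.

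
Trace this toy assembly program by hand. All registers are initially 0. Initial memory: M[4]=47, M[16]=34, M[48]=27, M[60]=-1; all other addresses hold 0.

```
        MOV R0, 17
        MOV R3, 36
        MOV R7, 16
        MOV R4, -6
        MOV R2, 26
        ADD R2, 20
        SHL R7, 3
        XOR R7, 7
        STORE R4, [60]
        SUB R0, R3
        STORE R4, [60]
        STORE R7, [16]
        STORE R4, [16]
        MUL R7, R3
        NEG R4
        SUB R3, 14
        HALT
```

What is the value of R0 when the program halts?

-19

R0=17
R3=36
R7=16
R4=-6
R2=26
R2=26+20=46
R7=16<<3=128
R7=128^7=135
STORE R4, [60] → M[60]=-6
R0=17-36=-19
STORE R4, [60] → M[60]=-6
STORE R7, [16] → M[16]=135
STORE R4, [16] → M[16]=-6
R7=135*36=4860
R4=-(-6)=6
R3=36-14=22
halt.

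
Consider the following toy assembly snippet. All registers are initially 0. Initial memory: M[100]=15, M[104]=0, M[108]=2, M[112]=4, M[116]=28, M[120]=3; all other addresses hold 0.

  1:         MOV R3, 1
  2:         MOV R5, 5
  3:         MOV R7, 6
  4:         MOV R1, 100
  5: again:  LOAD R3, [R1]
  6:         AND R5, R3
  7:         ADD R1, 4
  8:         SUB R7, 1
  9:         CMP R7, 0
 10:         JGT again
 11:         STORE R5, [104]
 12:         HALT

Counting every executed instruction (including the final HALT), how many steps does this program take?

42

R3=1
R5=5
R7=6
R1=100
R3=M[100]=15
R5=5&15=5
R1=100+4=104
R7=6-1=5
CMP R7, 0  (cmp 5,0)
JGT again: taken
R3=M[104]=0
R5=5&0=0
R1=104+4=108
R7=5-1=4
CMP R7, 0  (cmp 4,0)
JGT again: taken
R3=M[108]=2
R5=0&2=0
R1=108+4=112
R7=4-1=3
CMP R7, 0  (cmp 3,0)
JGT again: taken
R3=M[112]=4
R5=0&4=0
R1=112+4=116
R7=3-1=2
CMP R7, 0  (cmp 2,0)
JGT again: taken
R3=M[116]=28
R5=0&28=0
R1=116+4=120
R7=2-1=1
CMP R7, 0  (cmp 1,0)
JGT again: taken
R3=M[120]=3
R5=0&3=0
R1=120+4=124
R7=1-1=0
CMP R7, 0  (cmp 0,0)
JGT again: not taken
STORE R5, [104] → M[104]=0
halt.
Total executed instructions: 42.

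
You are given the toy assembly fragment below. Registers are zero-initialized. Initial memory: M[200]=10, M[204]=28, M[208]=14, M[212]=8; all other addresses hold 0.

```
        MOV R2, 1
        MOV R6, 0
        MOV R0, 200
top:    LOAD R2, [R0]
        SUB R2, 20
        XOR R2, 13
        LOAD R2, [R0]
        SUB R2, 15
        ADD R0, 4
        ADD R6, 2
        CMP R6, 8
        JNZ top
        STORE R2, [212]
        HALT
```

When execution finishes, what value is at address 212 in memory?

after MOV R2, 1: R2=1
after MOV R6, 0: R6=0
after MOV R0, 200: R0=200
after LOAD R2, [R0]: R2=M[200]=10
after SUB R2, 20: R2=10-20=-10
after XOR R2, 13: R2=(-10)^13=-5
after LOAD R2, [R0]: R2=M[200]=10
after SUB R2, 15: R2=10-15=-5
after ADD R0, 4: R0=200+4=204
after ADD R6, 2: R6=0+2=2
CMP R6, 8  (cmp 2,8)
JNZ top: taken
after LOAD R2, [R0]: R2=M[204]=28
after SUB R2, 20: R2=28-20=8
after XOR R2, 13: R2=8^13=5
after LOAD R2, [R0]: R2=M[204]=28
after SUB R2, 15: R2=28-15=13
after ADD R0, 4: R0=204+4=208
after ADD R6, 2: R6=2+2=4
CMP R6, 8  (cmp 4,8)
JNZ top: taken
after LOAD R2, [R0]: R2=M[208]=14
after SUB R2, 20: R2=14-20=-6
after XOR R2, 13: R2=(-6)^13=-9
after LOAD R2, [R0]: R2=M[208]=14
after SUB R2, 15: R2=14-15=-1
after ADD R0, 4: R0=208+4=212
after ADD R6, 2: R6=4+2=6
CMP R6, 8  (cmp 6,8)
JNZ top: taken
after LOAD R2, [R0]: R2=M[212]=8
after SUB R2, 20: R2=8-20=-12
after XOR R2, 13: R2=(-12)^13=-7
after LOAD R2, [R0]: R2=M[212]=8
after SUB R2, 15: R2=8-15=-7
after ADD R0, 4: R0=212+4=216
after ADD R6, 2: R6=6+2=8
CMP R6, 8  (cmp 8,8)
JNZ top: not taken
STORE R2, [212] → M[212]=-7
halt.

-7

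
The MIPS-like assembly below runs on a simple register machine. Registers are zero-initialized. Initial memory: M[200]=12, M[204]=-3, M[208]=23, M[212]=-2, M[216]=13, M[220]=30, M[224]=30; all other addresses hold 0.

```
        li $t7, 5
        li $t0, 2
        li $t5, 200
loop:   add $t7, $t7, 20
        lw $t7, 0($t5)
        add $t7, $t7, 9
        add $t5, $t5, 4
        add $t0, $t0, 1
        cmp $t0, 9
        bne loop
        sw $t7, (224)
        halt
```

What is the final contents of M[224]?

li $t7, 5 → $t7=5
li $t0, 2 → $t0=2
li $t5, 200 → $t5=200
add $t7, $t7, 20 → $t7=5+20=25
lw $t7, 0($t5) → $t7=M[200]=12
add $t7, $t7, 9 → $t7=12+9=21
add $t5, $t5, 4 → $t5=200+4=204
add $t0, $t0, 1 → $t0=2+1=3
cmp $t0, 9  (cmp 3,9)
bne loop: taken
add $t7, $t7, 20 → $t7=21+20=41
lw $t7, 0($t5) → $t7=M[204]=-3
add $t7, $t7, 9 → $t7=(-3)+9=6
add $t5, $t5, 4 → $t5=204+4=208
add $t0, $t0, 1 → $t0=3+1=4
cmp $t0, 9  (cmp 4,9)
bne loop: taken
add $t7, $t7, 20 → $t7=6+20=26
lw $t7, 0($t5) → $t7=M[208]=23
add $t7, $t7, 9 → $t7=23+9=32
add $t5, $t5, 4 → $t5=208+4=212
add $t0, $t0, 1 → $t0=4+1=5
cmp $t0, 9  (cmp 5,9)
bne loop: taken
add $t7, $t7, 20 → $t7=32+20=52
lw $t7, 0($t5) → $t7=M[212]=-2
add $t7, $t7, 9 → $t7=(-2)+9=7
add $t5, $t5, 4 → $t5=212+4=216
add $t0, $t0, 1 → $t0=5+1=6
cmp $t0, 9  (cmp 6,9)
bne loop: taken
add $t7, $t7, 20 → $t7=7+20=27
lw $t7, 0($t5) → $t7=M[216]=13
add $t7, $t7, 9 → $t7=13+9=22
add $t5, $t5, 4 → $t5=216+4=220
add $t0, $t0, 1 → $t0=6+1=7
cmp $t0, 9  (cmp 7,9)
bne loop: taken
add $t7, $t7, 20 → $t7=22+20=42
lw $t7, 0($t5) → $t7=M[220]=30
add $t7, $t7, 9 → $t7=30+9=39
add $t5, $t5, 4 → $t5=220+4=224
add $t0, $t0, 1 → $t0=7+1=8
cmp $t0, 9  (cmp 8,9)
bne loop: taken
add $t7, $t7, 20 → $t7=39+20=59
lw $t7, 0($t5) → $t7=M[224]=30
add $t7, $t7, 9 → $t7=30+9=39
add $t5, $t5, 4 → $t5=224+4=228
add $t0, $t0, 1 → $t0=8+1=9
cmp $t0, 9  (cmp 9,9)
bne loop: not taken
sw $t7, (224) → M[224]=39
halt.

39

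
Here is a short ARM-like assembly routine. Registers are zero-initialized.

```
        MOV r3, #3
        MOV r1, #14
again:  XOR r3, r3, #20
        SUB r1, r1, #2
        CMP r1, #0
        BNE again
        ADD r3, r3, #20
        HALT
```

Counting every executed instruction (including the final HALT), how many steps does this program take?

after MOV r3, #3: r3=3
after MOV r1, #14: r1=14
after XOR r3, r3, #20: r3=3^20=23
after SUB r1, r1, #2: r1=14-2=12
CMP r1, #0  (cmp 12,0)
BNE again: taken
after XOR r3, r3, #20: r3=23^20=3
after SUB r1, r1, #2: r1=12-2=10
CMP r1, #0  (cmp 10,0)
BNE again: taken
after XOR r3, r3, #20: r3=3^20=23
after SUB r1, r1, #2: r1=10-2=8
CMP r1, #0  (cmp 8,0)
BNE again: taken
after XOR r3, r3, #20: r3=23^20=3
after SUB r1, r1, #2: r1=8-2=6
CMP r1, #0  (cmp 6,0)
BNE again: taken
after XOR r3, r3, #20: r3=3^20=23
after SUB r1, r1, #2: r1=6-2=4
CMP r1, #0  (cmp 4,0)
BNE again: taken
after XOR r3, r3, #20: r3=23^20=3
after SUB r1, r1, #2: r1=4-2=2
CMP r1, #0  (cmp 2,0)
BNE again: taken
after XOR r3, r3, #20: r3=3^20=23
after SUB r1, r1, #2: r1=2-2=0
CMP r1, #0  (cmp 0,0)
BNE again: not taken
after ADD r3, r3, #20: r3=23+20=43
halt.
Total executed instructions: 32.

32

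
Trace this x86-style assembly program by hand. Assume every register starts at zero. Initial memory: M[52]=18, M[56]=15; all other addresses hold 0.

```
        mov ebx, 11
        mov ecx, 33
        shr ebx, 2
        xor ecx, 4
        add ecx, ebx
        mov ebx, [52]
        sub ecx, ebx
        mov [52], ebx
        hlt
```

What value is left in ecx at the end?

21

after mov ebx, 11: ebx=11
after mov ecx, 33: ecx=33
after shr ebx, 2: ebx=11>>2=2
after xor ecx, 4: ecx=33^4=37
after add ecx, ebx: ecx=37+2=39
after mov ebx, [52]: ebx=M[52]=18
after sub ecx, ebx: ecx=39-18=21
mov [52], ebx → M[52]=18
halt.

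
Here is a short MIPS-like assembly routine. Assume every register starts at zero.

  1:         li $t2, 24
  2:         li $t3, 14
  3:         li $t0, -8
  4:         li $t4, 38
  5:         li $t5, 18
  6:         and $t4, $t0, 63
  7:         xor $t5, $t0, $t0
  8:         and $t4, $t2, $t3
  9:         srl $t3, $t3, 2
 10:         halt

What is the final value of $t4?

8

$t2=24
$t3=14
$t0=-8
$t4=38
$t5=18
$t4=(-8)&63=56
$t5=(-8)^(-8)=0
$t4=24&14=8
$t3=14>>2=3
halt.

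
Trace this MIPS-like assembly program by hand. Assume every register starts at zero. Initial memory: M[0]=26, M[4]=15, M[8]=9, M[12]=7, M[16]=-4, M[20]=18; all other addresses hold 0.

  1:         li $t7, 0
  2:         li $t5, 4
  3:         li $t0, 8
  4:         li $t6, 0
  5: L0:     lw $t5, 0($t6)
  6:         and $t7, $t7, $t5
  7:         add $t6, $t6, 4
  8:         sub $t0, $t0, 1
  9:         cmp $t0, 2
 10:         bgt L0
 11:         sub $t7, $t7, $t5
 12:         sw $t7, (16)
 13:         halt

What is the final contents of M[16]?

-18

$t7=0
$t5=4
$t0=8
$t6=0
$t5=M[0]=26
$t7=0&26=0
$t6=0+4=4
$t0=8-1=7
cmp $t0, 2  (cmp 7,2)
bgt L0: taken
$t5=M[4]=15
$t7=0&15=0
$t6=4+4=8
$t0=7-1=6
cmp $t0, 2  (cmp 6,2)
bgt L0: taken
$t5=M[8]=9
$t7=0&9=0
$t6=8+4=12
$t0=6-1=5
cmp $t0, 2  (cmp 5,2)
bgt L0: taken
$t5=M[12]=7
$t7=0&7=0
$t6=12+4=16
$t0=5-1=4
cmp $t0, 2  (cmp 4,2)
bgt L0: taken
$t5=M[16]=-4
$t7=0&(-4)=0
$t6=16+4=20
$t0=4-1=3
cmp $t0, 2  (cmp 3,2)
bgt L0: taken
$t5=M[20]=18
$t7=0&18=0
$t6=20+4=24
$t0=3-1=2
cmp $t0, 2  (cmp 2,2)
bgt L0: not taken
$t7=0-18=-18
sw $t7, (16) → M[16]=-18
halt.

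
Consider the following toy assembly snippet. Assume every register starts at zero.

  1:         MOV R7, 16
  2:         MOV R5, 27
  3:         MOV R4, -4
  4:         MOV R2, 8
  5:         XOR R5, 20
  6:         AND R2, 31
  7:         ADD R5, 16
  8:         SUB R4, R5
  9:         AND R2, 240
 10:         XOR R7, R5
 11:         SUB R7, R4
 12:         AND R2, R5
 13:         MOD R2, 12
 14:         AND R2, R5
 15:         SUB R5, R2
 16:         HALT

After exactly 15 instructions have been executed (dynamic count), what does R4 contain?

-35

after MOV R7, 16: R7=16
after MOV R5, 27: R5=27
after MOV R4, -4: R4=-4
after MOV R2, 8: R2=8
after XOR R5, 20: R5=27^20=15
after AND R2, 31: R2=8&31=8
after ADD R5, 16: R5=15+16=31
after SUB R4, R5: R4=(-4)-31=-35
after AND R2, 240: R2=8&240=0
after XOR R7, R5: R7=16^31=15
after SUB R7, R4: R7=15-(-35)=50
after AND R2, R5: R2=0&31=0
after MOD R2, 12: R2=0%12=0
after AND R2, R5: R2=0&31=0
after SUB R5, R2: R5=31-0=31
After step 15: R4 = -35.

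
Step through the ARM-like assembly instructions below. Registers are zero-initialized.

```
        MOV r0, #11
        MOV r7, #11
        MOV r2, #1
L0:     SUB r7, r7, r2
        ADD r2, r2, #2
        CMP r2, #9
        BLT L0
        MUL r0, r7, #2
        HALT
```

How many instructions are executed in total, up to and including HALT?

MOV r0, #11 → r0=11
MOV r7, #11 → r7=11
MOV r2, #1 → r2=1
SUB r7, r7, r2 → r7=11-1=10
ADD r2, r2, #2 → r2=1+2=3
CMP r2, #9  (cmp 3,9)
BLT L0: taken
SUB r7, r7, r2 → r7=10-3=7
ADD r2, r2, #2 → r2=3+2=5
CMP r2, #9  (cmp 5,9)
BLT L0: taken
SUB r7, r7, r2 → r7=7-5=2
ADD r2, r2, #2 → r2=5+2=7
CMP r2, #9  (cmp 7,9)
BLT L0: taken
SUB r7, r7, r2 → r7=2-7=-5
ADD r2, r2, #2 → r2=7+2=9
CMP r2, #9  (cmp 9,9)
BLT L0: not taken
MUL r0, r7, #2 → r0=(-5)*2=-10
halt.
Total executed instructions: 21.

21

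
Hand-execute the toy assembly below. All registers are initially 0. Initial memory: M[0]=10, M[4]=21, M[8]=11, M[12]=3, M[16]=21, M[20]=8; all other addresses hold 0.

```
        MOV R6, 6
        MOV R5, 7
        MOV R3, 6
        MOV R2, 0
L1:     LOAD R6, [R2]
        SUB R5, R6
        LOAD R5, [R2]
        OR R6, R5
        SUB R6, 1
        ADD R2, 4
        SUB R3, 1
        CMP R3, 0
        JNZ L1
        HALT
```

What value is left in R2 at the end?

R6=6
R5=7
R3=6
R2=0
R6=M[0]=10
R5=7-10=-3
R5=M[0]=10
R6=10|10=10
R6=10-1=9
R2=0+4=4
R3=6-1=5
CMP R3, 0  (cmp 5,0)
JNZ L1: taken
R6=M[4]=21
R5=10-21=-11
R5=M[4]=21
R6=21|21=21
R6=21-1=20
R2=4+4=8
R3=5-1=4
CMP R3, 0  (cmp 4,0)
JNZ L1: taken
R6=M[8]=11
R5=21-11=10
R5=M[8]=11
R6=11|11=11
R6=11-1=10
R2=8+4=12
R3=4-1=3
CMP R3, 0  (cmp 3,0)
JNZ L1: taken
R6=M[12]=3
R5=11-3=8
R5=M[12]=3
R6=3|3=3
R6=3-1=2
R2=12+4=16
R3=3-1=2
CMP R3, 0  (cmp 2,0)
JNZ L1: taken
R6=M[16]=21
R5=3-21=-18
R5=M[16]=21
R6=21|21=21
R6=21-1=20
R2=16+4=20
R3=2-1=1
CMP R3, 0  (cmp 1,0)
JNZ L1: taken
R6=M[20]=8
R5=21-8=13
R5=M[20]=8
R6=8|8=8
R6=8-1=7
R2=20+4=24
R3=1-1=0
CMP R3, 0  (cmp 0,0)
JNZ L1: not taken
halt.

24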